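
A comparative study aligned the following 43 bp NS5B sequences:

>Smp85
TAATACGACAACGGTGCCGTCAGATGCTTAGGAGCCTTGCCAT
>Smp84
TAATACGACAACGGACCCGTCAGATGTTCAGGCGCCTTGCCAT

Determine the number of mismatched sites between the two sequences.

Mismatches occur at site 15 (T/A), site 16 (G/C), site 27 (C/T), site 29 (T/C), site 33 (A/C).
That gives 5 mismatches out of 43 aligned sites, so the Hamming distance is 5.

5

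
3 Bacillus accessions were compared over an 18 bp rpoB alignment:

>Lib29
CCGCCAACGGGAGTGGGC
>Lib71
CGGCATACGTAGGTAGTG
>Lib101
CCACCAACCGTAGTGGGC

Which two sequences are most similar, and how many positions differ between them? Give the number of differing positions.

Pairwise Hamming distances:
  Lib29 vs Lib71: 9
  Lib29 vs Lib101: 3
  Lib71 vs Lib101: 11
The smallest is 3, between Lib29 and Lib101.

3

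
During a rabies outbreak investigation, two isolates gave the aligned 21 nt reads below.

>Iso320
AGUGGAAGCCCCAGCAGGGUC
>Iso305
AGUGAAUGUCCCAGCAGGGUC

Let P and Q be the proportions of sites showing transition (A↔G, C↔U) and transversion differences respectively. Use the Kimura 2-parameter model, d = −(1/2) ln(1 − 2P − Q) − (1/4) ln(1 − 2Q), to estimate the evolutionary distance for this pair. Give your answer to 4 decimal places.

Differing sites — 5:G/A (Ti); 7:A/U (Tv); 9:C/U (Ti).
Of the 3 differences, 2 transitions and 1 transversion over 21 sites: P = 2/21 = 0.095238, Q = 1/21 = 0.047619.
d = −0.5·ln(0.761905) − 0.25·ln(0.904762) = −0.5·(-0.271933) − 0.25·(-0.100083) = 0.1610.

0.1610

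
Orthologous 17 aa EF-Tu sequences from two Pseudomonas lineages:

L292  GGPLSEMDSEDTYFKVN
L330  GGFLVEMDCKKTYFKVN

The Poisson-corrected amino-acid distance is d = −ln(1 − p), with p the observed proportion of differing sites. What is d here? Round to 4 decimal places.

Mismatches occur at site 3 (P→F), site 5 (S→V), site 9 (S→C), site 10 (E→K), site 11 (D→K).
p = 5/17 = 0.294118.
d = −ln(1 − 0.294118) = −ln(0.705882) = 0.3483.

0.3483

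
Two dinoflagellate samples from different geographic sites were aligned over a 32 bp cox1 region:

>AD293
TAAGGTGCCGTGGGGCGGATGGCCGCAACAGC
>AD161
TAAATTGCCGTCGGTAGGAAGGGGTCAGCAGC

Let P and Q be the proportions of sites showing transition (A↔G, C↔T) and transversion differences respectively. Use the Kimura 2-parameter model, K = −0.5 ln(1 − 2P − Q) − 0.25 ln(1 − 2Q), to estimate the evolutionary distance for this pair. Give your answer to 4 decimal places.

0.4083

Mismatches occur at site 4 (G↔A, transition), site 5 (G↔T, transversion), site 12 (G↔C, transversion), site 15 (G↔T, transversion), site 16 (C↔A, transversion), site 20 (T↔A, transversion), site 23 (C↔G, transversion), site 24 (C↔G, transversion), site 25 (G↔T, transversion), site 28 (A↔G, transition).
Of the 10 differences, 2 transitions and 8 transversions over 32 sites: P = 2/32 = 0.062500, Q = 8/32 = 0.250000.
d = −0.5·ln(0.625000) − 0.25·ln(0.500000) = −0.5·(-0.470004) − 0.25·(-0.693147) = 0.4083.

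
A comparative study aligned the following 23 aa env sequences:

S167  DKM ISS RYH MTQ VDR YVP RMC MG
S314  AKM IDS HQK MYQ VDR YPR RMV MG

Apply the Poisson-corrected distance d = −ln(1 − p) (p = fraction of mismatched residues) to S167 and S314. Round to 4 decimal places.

Differing sites — 1:D/A; 5:S/D; 7:R/H; 8:Y/Q; 9:H/K; 11:T/Y; 17:V/P; 18:P/R; 21:C/V.
p = 9/23 = 0.391304.
d = −ln(1 − 0.391304) = −ln(0.608696) = 0.4964.

0.4964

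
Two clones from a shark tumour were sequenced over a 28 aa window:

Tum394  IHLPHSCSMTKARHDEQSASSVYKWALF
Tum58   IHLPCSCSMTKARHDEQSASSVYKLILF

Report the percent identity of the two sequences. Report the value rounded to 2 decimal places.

Differing sites — 5:H/C; 25:W/L; 26:A/I.
25 of the 28 sites match, so the percent identity is 25/28 × 100 = 89.29%.

89.29%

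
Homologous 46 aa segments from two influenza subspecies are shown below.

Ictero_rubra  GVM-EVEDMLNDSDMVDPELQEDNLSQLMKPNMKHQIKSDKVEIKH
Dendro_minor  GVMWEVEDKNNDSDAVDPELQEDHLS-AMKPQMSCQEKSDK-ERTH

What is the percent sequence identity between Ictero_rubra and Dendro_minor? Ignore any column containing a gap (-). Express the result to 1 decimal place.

74.4%

Excluding the 3 gap columns leaves 43 comparable sites.
Mismatches occur at site 9 (M→K), site 10 (L→N), site 15 (M→A), site 24 (N→H), site 28 (L→A), site 32 (N→Q), site 34 (K→S), site 35 (H→C), site 37 (I→E), site 44 (I→R), site 45 (K→T).
32 of the 43 comparable sites match, so the percent identity is 32/43 × 100 = 74.4%.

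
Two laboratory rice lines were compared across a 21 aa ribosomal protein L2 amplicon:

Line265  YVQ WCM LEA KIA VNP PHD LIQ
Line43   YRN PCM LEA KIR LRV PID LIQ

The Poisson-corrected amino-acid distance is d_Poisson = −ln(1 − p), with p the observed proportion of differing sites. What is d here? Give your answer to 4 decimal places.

Differing sites — 2:V/R; 3:Q/N; 4:W/P; 12:A/R; 13:V/L; 14:N/R; 15:P/V; 17:H/I.
p = 8/21 = 0.380952.
d = −ln(1 − 0.380952) = −ln(0.619048) = 0.4796.

0.4796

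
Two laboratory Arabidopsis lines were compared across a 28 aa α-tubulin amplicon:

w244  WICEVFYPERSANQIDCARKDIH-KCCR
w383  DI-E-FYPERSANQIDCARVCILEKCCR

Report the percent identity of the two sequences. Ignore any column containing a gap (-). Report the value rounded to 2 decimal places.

84.00%

Excluding the 3 gap columns leaves 25 comparable sites.
Mismatches occur at site 1 (W/D), site 20 (K/V), site 21 (D/C), site 23 (H/L).
21 of the 25 comparable sites match, so the percent identity is 21/25 × 100 = 84.00%.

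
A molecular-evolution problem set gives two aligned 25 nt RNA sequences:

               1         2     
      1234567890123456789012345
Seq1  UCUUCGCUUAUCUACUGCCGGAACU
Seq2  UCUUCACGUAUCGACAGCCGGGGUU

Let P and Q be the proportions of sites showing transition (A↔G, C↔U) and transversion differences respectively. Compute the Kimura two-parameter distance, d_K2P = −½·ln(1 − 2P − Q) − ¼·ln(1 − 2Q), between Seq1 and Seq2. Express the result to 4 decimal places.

Mismatches occur at site 6 (G/A, transition), site 8 (U/G, transversion), site 13 (U/G, transversion), site 16 (U/A, transversion), site 22 (A/G, transition), site 23 (A/G, transition), site 24 (C/U, transition).
Of the 7 differences, 4 transitions and 3 transversions over 25 sites: P = 4/25 = 0.160000, Q = 3/25 = 0.120000.
d = −0.5·ln(0.560000) − 0.25·ln(0.760000) = −0.5·(-0.579818) − 0.25·(-0.274437) = 0.3585.

0.3585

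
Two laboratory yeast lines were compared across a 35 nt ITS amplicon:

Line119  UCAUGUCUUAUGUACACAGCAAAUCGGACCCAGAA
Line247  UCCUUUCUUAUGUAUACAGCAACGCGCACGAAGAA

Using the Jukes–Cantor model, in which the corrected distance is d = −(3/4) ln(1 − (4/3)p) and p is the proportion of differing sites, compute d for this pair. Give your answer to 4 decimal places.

Differing sites — 3:A/C; 5:G/U; 15:C/U; 23:A/C; 24:U/G; 27:G/C; 30:C/G; 31:C/A.
p = 8/35 = 0.228571.
d = −0.75 · ln(1 − (4/3)·0.228571) = −0.75 · ln(0.695239) = −0.75 · (-0.363500) = 0.2726.

0.2726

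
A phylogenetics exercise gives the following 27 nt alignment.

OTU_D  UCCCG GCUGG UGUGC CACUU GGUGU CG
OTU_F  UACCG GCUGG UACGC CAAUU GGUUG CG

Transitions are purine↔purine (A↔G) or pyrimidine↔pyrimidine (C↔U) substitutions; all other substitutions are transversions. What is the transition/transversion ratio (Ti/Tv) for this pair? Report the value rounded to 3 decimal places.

0.500

The sequences differ at positions 2 (C/A, transversion), 12 (G/A, transition), 13 (U/C, transition), 18 (C/A, transversion), 24 (G/U, transversion), 25 (U/G, transversion).
Of the 6 differences, 2 transitions and 4 transversions, so Ti/Tv = 2/4 = 0.500.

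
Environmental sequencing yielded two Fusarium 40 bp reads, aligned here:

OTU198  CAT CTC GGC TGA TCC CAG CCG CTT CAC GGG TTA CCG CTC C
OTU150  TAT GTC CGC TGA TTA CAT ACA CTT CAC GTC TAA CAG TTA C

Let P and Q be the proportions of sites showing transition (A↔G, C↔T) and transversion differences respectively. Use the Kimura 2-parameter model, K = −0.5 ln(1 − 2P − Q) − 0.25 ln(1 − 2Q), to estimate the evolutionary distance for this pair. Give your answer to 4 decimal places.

0.4722

Differing sites — 1:C/T (Ti); 4:C/G (Tv); 7:G/C (Tv); 14:C/T (Ti); 15:C/A (Tv); 18:G/T (Tv); 19:C/A (Tv); 21:G/A (Ti); 29:G/T (Tv); 30:G/C (Tv); 32:T/A (Tv); 35:C/A (Tv); 37:C/T (Ti); 39:C/A (Tv).
Of the 14 differences, 4 transitions and 10 transversions over 40 sites: P = 4/40 = 0.100000, Q = 10/40 = 0.250000.
d = −0.5·ln(0.550000) − 0.25·ln(0.500000) = −0.5·(-0.597837) − 0.25·(-0.693147) = 0.4722.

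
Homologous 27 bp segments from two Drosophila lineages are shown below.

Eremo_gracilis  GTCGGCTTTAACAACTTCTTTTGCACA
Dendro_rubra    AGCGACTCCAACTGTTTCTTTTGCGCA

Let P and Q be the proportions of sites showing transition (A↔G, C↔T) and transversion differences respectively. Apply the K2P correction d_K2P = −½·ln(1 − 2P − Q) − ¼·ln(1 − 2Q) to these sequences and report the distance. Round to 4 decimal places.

0.4891

Mismatches occur at site 1 (G↔A, transition), site 2 (T↔G, transversion), site 5 (G↔A, transition), site 8 (T↔C, transition), site 9 (T↔C, transition), site 13 (A↔T, transversion), site 14 (A↔G, transition), site 15 (C↔T, transition), site 25 (A↔G, transition).
Of the 9 differences, 7 transitions and 2 transversions over 27 sites: P = 7/27 = 0.259259, Q = 2/27 = 0.074074.
d = −0.5·ln(0.407408) − 0.25·ln(0.851852) = −0.5·(-0.897940) − 0.25·(-0.160342) = 0.4891.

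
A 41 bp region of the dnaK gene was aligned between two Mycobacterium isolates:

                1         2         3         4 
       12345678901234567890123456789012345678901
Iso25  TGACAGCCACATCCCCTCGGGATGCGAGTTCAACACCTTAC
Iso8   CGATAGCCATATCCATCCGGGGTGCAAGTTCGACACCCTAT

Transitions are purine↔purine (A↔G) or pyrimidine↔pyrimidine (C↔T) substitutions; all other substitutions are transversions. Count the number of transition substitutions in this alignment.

10

The sequences differ at positions 1 (T/C, transition), 4 (C/T, transition), 10 (C/T, transition), 15 (C/A, transversion), 16 (C/T, transition), 17 (T/C, transition), 22 (A/G, transition), 26 (G/A, transition), 32 (A/G, transition), 38 (T/C, transition), 41 (C/T, transition).
Of the 11 differences, 10 transitions and 1 transversion, so the answer is 10.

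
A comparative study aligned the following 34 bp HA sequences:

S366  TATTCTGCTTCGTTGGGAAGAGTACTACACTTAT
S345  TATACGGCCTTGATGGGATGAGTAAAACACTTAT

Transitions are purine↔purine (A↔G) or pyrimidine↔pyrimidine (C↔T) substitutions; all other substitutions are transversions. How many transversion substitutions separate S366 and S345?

The sequences differ at positions 4 (T/A, transversion), 6 (T/G, transversion), 9 (T/C, transition), 11 (C/T, transition), 13 (T/A, transversion), 19 (A/T, transversion), 25 (C/A, transversion), 26 (T/A, transversion).
Of the 8 differences, 2 transitions and 6 transversions, so the answer is 6.

6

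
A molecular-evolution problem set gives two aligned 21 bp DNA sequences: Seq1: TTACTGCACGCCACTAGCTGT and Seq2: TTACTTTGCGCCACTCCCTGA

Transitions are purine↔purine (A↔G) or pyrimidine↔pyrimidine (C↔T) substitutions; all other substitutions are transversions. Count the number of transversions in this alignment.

Differing sites — 6:G/T (Tv); 7:C/T (Ti); 8:A/G (Ti); 16:A/C (Tv); 17:G/C (Tv); 21:T/A (Tv).
Of the 6 differences, 2 transitions and 4 transversions, so the answer is 4.

4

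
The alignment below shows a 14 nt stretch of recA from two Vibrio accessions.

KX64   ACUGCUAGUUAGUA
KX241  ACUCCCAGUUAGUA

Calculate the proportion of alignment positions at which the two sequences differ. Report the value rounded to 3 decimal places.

Mismatches occur at site 4 (G→C), site 6 (U→C).
There are 2 differences over 14 sites, so p = 2/14 = 0.143.

0.143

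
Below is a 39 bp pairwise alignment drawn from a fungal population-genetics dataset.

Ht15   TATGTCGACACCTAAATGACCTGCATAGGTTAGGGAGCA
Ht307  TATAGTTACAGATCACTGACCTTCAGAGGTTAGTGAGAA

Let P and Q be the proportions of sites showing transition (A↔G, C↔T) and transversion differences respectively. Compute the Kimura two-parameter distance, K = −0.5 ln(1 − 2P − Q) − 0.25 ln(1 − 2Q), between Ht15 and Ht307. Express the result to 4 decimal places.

Differing sites — 4:G/A (Ti); 5:T/G (Tv); 6:C/T (Ti); 7:G/T (Tv); 11:C/G (Tv); 12:C/A (Tv); 14:A/C (Tv); 16:A/C (Tv); 23:G/T (Tv); 26:T/G (Tv); 34:G/T (Tv); 38:C/A (Tv).
Of the 12 differences, 2 transitions and 10 transversions over 39 sites: P = 2/39 = 0.051282, Q = 10/39 = 0.256410.
d = −0.5·ln(0.641026) − 0.25·ln(0.487180) = −0.5·(-0.444685) − 0.25·(-0.719122) = 0.4021.

0.4021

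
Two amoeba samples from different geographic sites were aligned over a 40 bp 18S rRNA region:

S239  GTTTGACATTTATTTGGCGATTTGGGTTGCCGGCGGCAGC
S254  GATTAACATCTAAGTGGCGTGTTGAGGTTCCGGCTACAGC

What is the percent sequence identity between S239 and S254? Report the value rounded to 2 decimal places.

70.00%

Differing sites — 2:T/A; 5:G/A; 10:T/C; 13:T/A; 14:T/G; 20:A/T; 21:T/G; 25:G/A; 27:T/G; 29:G/T; 35:G/T; 36:G/A.
28 of the 40 sites match, so the percent identity is 28/40 × 100 = 70.00%.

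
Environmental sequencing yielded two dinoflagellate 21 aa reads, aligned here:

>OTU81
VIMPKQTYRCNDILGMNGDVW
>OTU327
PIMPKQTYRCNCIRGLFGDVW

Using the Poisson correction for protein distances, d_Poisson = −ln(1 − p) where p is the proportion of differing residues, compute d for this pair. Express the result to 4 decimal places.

0.2719

Differing sites — 1:V/P; 12:D/C; 14:L/R; 16:M/L; 17:N/F.
p = 5/21 = 0.238095.
d = −ln(1 − 0.238095) = −ln(0.761905) = 0.2719.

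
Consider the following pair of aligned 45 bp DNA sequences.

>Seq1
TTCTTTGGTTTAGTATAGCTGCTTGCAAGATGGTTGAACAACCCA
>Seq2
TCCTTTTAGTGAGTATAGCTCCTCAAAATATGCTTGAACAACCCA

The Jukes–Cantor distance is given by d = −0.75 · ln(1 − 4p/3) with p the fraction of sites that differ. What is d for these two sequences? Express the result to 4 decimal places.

0.2958

The sequences differ at positions 2 (T/C), 7 (G/T), 8 (G/A), 9 (T/G), 11 (T/G), 21 (G/C), 24 (T/C), 25 (G/A), 26 (C/A), 29 (G/T), 33 (G/C).
p = 11/45 = 0.244444.
d = −0.75 · ln(1 − (4/3)·0.244444) = −0.75 · ln(0.674075) = −0.75 · (-0.394414) = 0.2958.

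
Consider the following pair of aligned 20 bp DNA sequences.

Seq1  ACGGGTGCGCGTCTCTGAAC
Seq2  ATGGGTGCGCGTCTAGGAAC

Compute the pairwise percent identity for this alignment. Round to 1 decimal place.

Differing sites — 2:C/T; 15:C/A; 16:T/G.
17 of the 20 sites match, so the percent identity is 17/20 × 100 = 85.0%.

85.0%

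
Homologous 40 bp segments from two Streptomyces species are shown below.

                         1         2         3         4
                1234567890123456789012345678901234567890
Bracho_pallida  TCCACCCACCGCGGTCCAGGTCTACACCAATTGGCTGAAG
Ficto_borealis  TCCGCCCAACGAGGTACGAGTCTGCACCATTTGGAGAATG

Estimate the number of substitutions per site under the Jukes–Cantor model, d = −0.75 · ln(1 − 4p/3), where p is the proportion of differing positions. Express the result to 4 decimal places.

The sequences differ at positions 4 (A/G), 9 (C/A), 12 (C/A), 16 (C/A), 18 (A/G), 19 (G/A), 24 (A/G), 30 (A/T), 35 (C/A), 36 (T/G), 37 (G/A), 39 (A/T).
p = 12/40 = 0.300000.
d = −0.75 · ln(1 − (4/3)·0.300000) = −0.75 · ln(0.600000) = −0.75 · (-0.510826) = 0.3831.

0.3831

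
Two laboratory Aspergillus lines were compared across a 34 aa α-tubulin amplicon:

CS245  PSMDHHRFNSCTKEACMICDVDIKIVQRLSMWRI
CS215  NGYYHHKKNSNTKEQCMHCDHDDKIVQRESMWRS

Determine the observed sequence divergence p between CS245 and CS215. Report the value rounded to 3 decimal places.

0.382

The sequences differ at positions 1 (P/N), 2 (S/G), 3 (M/Y), 4 (D/Y), 7 (R/K), 8 (F/K), 11 (C/N), 15 (A/Q), 18 (I/H), 21 (V/H), 23 (I/D), 29 (L/E), 34 (I/S).
There are 13 differences over 34 sites, so p = 13/34 = 0.382.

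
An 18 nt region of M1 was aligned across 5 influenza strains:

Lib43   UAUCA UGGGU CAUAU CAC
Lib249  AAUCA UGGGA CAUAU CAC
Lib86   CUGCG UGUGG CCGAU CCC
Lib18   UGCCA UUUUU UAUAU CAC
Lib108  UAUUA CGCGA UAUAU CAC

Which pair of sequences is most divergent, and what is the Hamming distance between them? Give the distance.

12

Pairwise Hamming distances:
  Lib43 vs Lib249: 2
  Lib43 vs Lib86: 9
  Lib43 vs Lib18: 6
  Lib43 vs Lib108: 5
  Lib249 vs Lib86: 9
  Lib249 vs Lib18: 8
  Lib249 vs Lib108: 5
  Lib86 vs Lib18: 11
  Lib86 vs Lib108: 12
  Lib18 vs Lib108: 8
The largest is 12, between Lib86 and Lib108.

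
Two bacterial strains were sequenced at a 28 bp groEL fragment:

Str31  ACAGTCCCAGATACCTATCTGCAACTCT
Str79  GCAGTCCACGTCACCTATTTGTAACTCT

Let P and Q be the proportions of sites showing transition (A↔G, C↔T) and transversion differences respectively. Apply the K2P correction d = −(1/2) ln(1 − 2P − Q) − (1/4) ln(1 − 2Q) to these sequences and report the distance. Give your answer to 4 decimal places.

Mismatches occur at site 1 (A→G, transition), site 8 (C→A, transversion), site 9 (A→C, transversion), site 11 (A→T, transversion), site 12 (T→C, transition), site 19 (C→T, transition), site 22 (C→T, transition).
Of the 7 differences, 4 transitions and 3 transversions over 28 sites: P = 4/28 = 0.142857, Q = 3/28 = 0.107143.
d = −0.5·ln(0.607143) − 0.25·ln(0.785714) = −0.5·(-0.498991) − 0.25·(-0.241162) = 0.3098.

0.3098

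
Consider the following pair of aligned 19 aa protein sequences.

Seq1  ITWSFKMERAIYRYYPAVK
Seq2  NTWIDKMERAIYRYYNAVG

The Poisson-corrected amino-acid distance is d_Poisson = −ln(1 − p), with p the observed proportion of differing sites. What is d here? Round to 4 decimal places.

The sequences differ at positions 1 (I/N), 4 (S/I), 5 (F/D), 16 (P/N), 19 (K/G).
p = 5/19 = 0.263158.
d = −ln(1 − 0.263158) = −ln(0.736842) = 0.3054.

0.3054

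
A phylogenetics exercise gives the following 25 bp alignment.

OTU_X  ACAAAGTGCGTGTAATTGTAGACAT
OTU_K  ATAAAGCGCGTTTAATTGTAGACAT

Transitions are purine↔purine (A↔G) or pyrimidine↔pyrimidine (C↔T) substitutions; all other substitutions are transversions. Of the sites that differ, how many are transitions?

2

Differing sites — 2:C/T (Ti); 7:T/C (Ti); 12:G/T (Tv).
Of the 3 differences, 2 transitions and 1 transversion, so the answer is 2.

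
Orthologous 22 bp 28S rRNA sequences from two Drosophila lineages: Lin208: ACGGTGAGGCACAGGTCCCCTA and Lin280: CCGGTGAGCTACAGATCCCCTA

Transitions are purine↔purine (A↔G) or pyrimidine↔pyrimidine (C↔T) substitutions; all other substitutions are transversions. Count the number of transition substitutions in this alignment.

2

Differing sites — 1:A/C (Tv); 9:G/C (Tv); 10:C/T (Ti); 15:G/A (Ti).
Of the 4 differences, 2 transitions and 2 transversions, so the answer is 2.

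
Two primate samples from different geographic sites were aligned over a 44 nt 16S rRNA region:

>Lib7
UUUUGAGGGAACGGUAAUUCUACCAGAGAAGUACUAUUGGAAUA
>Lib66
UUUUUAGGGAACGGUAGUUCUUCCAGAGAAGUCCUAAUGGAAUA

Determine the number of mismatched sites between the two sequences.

Differing sites — 5:G/U; 17:A/G; 22:A/U; 33:A/C; 37:U/A.
That gives 5 mismatches out of 44 aligned sites, so the Hamming distance is 5.

5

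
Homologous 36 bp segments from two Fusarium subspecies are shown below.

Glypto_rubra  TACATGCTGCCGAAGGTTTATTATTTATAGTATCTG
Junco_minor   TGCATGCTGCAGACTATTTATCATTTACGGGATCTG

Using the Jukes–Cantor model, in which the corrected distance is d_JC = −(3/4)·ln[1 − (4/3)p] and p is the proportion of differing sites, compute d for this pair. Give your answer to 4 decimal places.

Mismatches occur at site 2 (A→G), site 11 (C→A), site 14 (A→C), site 15 (G→T), site 16 (G→A), site 22 (T→C), site 28 (T→C), site 29 (A→G), site 31 (T→G).
p = 9/36 = 0.250000.
d = −0.75 · ln(1 − (4/3)·0.250000) = −0.75 · ln(0.666667) = −0.75 · (-0.405465) = 0.3041.

0.3041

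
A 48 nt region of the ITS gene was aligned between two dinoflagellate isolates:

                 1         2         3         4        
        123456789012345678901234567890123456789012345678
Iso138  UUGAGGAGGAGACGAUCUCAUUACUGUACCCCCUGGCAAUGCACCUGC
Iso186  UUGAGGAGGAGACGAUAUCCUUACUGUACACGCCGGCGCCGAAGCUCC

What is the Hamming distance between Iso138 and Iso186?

The sequences differ at positions 17 (C/A), 20 (A/C), 30 (C/A), 32 (C/G), 34 (U/C), 38 (A/G), 39 (A/C), 40 (U/C), 42 (C/A), 44 (C/G), 47 (G/C).
That gives 11 mismatches out of 48 aligned sites, so the Hamming distance is 11.

11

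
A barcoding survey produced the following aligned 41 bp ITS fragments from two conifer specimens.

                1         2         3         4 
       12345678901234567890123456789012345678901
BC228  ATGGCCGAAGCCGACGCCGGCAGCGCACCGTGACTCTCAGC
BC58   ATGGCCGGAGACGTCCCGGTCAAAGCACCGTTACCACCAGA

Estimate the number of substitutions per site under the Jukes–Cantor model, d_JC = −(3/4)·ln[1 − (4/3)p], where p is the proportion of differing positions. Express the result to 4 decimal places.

0.4121

Mismatches occur at site 8 (A↔G), site 11 (C↔A), site 14 (A↔T), site 16 (G↔C), site 18 (C↔G), site 20 (G↔T), site 23 (G↔A), site 24 (C↔A), site 32 (G↔T), site 35 (T↔C), site 36 (C↔A), site 37 (T↔C), site 41 (C↔A).
p = 13/41 = 0.317073.
d = −0.75 · ln(1 − (4/3)·0.317073) = −0.75 · ln(0.577236) = −0.75 · (-0.549504) = 0.4121.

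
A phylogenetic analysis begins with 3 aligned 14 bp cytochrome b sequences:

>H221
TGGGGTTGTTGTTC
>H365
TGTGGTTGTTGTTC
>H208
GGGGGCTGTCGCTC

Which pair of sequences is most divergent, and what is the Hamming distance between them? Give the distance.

5

Pairwise Hamming distances:
  H221 vs H365: 1
  H221 vs H208: 4
  H365 vs H208: 5
The largest is 5, between H365 and H208.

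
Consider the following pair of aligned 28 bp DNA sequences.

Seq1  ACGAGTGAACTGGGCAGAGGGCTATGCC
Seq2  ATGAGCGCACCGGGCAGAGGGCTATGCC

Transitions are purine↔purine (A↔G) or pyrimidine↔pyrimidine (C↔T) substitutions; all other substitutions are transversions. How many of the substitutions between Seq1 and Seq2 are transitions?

Mismatches occur at site 2 (C→T, transition), site 6 (T→C, transition), site 8 (A→C, transversion), site 11 (T→C, transition).
Of the 4 differences, 3 transitions and 1 transversion, so the answer is 3.

3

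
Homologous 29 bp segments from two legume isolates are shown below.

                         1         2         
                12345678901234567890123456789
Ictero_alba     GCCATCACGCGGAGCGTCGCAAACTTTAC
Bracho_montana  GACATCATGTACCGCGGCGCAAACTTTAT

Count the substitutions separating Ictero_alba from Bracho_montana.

The sequences differ at positions 2 (C/A), 8 (C/T), 10 (C/T), 11 (G/A), 12 (G/C), 13 (A/C), 17 (T/G), 29 (C/T).
That gives 8 mismatches out of 29 aligned sites, so the Hamming distance is 8.

8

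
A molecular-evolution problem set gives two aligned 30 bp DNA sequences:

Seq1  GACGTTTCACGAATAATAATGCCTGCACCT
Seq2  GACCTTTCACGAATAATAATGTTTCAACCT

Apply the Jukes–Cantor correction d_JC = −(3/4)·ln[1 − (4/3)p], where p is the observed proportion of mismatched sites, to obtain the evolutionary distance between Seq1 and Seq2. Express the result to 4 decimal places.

The sequences differ at positions 4 (G/C), 22 (C/T), 23 (C/T), 25 (G/C), 26 (C/A).
p = 5/30 = 0.166667.
d = −0.75 · ln(1 − (4/3)·0.166667) = −0.75 · ln(0.777777) = −0.75 · (-0.251315) = 0.1885.

0.1885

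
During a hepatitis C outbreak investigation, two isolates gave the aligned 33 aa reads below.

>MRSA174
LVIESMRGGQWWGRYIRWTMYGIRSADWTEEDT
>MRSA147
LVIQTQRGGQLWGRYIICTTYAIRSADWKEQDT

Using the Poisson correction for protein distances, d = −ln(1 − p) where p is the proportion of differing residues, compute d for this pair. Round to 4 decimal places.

The sequences differ at positions 4 (E/Q), 5 (S/T), 6 (M/Q), 11 (W/L), 17 (R/I), 18 (W/C), 20 (M/T), 22 (G/A), 29 (T/K), 31 (E/Q).
p = 10/33 = 0.303030.
d = −ln(1 − 0.303030) = −ln(0.696970) = 0.3610.

0.3610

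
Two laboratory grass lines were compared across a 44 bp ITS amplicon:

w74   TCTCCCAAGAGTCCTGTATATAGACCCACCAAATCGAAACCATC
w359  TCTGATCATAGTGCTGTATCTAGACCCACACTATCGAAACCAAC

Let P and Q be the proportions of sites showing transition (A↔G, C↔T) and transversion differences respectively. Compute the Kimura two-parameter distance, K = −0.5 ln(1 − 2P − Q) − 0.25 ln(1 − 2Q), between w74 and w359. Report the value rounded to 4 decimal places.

0.3108

The sequences differ at positions 4 (C/G, transversion), 5 (C/A, transversion), 6 (C/T, transition), 7 (A/C, transversion), 9 (G/T, transversion), 13 (C/G, transversion), 20 (A/C, transversion), 30 (C/A, transversion), 31 (A/C, transversion), 32 (A/T, transversion), 43 (T/A, transversion).
Of the 11 differences, 1 transition and 10 transversions over 44 sites: P = 1/44 = 0.022727, Q = 10/44 = 0.227273.
d = −0.5·ln(0.727273) − 0.25·ln(0.545454) = −0.5·(-0.318453) − 0.25·(-0.606137) = 0.3108.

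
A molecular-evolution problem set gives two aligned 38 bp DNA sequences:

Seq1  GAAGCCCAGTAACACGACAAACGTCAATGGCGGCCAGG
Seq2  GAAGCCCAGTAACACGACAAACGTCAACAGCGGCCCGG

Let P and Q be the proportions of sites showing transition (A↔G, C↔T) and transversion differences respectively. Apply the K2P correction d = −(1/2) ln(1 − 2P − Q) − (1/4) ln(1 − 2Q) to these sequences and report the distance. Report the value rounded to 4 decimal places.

Mismatches occur at site 28 (T→C, transition), site 29 (G→A, transition), site 36 (A→C, transversion).
Of the 3 differences, 2 transitions and 1 transversion over 38 sites: P = 2/38 = 0.052632, Q = 1/38 = 0.026316.
d = −0.5·ln(0.868420) − 0.25·ln(0.947368) = −0.5·(-0.141080) − 0.25·(-0.054068) = 0.0841.

0.0841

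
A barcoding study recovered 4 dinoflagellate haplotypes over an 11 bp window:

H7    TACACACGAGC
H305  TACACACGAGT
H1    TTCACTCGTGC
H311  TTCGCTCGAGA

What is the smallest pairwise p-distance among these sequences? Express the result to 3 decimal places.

0.091

Pairwise Hamming distances:
  H7 vs H305: 1
  H7 vs H1: 3
  H7 vs H311: 4
  H305 vs H1: 4
  H305 vs H311: 4
  H1 vs H311: 3
The smallest is 1 mismatch, between H7 and H305; p = 1/11 = 0.091.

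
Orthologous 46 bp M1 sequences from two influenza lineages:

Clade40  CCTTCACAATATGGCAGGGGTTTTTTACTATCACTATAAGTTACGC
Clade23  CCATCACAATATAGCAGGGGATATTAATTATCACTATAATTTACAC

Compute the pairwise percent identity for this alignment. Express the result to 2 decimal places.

82.61%

Mismatches occur at site 3 (T/A), site 13 (G/A), site 21 (T/A), site 23 (T/A), site 26 (T/A), site 28 (C/T), site 40 (G/T), site 45 (G/A).
38 of the 46 sites match, so the percent identity is 38/46 × 100 = 82.61%.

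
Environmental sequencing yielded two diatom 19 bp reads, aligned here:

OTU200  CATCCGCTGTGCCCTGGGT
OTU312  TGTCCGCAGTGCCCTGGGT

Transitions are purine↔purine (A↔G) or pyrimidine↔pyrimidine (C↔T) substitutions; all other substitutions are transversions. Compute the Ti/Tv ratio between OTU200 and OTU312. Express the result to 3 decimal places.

The sequences differ at positions 1 (C/T, transition), 2 (A/G, transition), 8 (T/A, transversion).
Of the 3 differences, 2 transitions and 1 transversion, so Ti/Tv = 2/1 = 2.000.

2.000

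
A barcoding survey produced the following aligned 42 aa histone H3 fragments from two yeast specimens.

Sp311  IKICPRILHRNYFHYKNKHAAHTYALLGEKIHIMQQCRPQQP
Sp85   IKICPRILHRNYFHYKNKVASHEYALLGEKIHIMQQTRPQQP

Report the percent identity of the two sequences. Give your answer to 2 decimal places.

Mismatches occur at site 19 (H↔V), site 21 (A↔S), site 23 (T↔E), site 37 (C↔T).
38 of the 42 sites match, so the percent identity is 38/42 × 100 = 90.48%.

90.48%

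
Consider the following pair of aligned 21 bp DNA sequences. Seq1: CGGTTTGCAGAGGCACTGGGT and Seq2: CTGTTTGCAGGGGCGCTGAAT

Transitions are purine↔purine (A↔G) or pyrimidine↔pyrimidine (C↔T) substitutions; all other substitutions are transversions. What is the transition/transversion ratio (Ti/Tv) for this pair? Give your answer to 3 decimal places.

Differing sites — 2:G/T (Tv); 11:A/G (Ti); 15:A/G (Ti); 19:G/A (Ti); 20:G/A (Ti).
Of the 5 differences, 4 transitions and 1 transversion, so Ti/Tv = 4/1 = 4.000.

4.000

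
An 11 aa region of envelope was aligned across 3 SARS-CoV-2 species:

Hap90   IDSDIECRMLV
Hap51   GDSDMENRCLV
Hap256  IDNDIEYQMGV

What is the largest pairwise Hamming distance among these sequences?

Pairwise Hamming distances:
  Hap90 vs Hap51: 4
  Hap90 vs Hap256: 4
  Hap51 vs Hap256: 7
The largest is 7, between Hap51 and Hap256.

7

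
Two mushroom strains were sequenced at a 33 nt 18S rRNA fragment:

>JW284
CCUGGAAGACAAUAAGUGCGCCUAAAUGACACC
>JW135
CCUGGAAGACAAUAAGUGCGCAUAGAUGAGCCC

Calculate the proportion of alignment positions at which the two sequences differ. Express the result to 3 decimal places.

Mismatches occur at site 22 (C↔A), site 25 (A↔G), site 30 (C↔G), site 31 (A↔C).
There are 4 differences over 33 sites, so p = 4/33 = 0.121.

0.121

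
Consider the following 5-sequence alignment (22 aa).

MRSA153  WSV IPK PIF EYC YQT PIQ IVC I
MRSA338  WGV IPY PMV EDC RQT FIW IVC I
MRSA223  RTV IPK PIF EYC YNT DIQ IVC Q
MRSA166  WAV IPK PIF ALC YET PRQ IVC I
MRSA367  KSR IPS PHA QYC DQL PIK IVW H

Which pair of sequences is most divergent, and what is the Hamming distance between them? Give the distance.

15

Pairwise Hamming distances:
  MRSA153 vs MRSA338: 8
  MRSA153 vs MRSA223: 5
  MRSA153 vs MRSA166: 5
  MRSA153 vs MRSA367: 11
  MRSA338 vs MRSA223: 11
  MRSA338 vs MRSA166: 11
  MRSA338 vs MRSA367: 14
  MRSA223 vs MRSA166: 8
  MRSA223 vs MRSA367: 14
  MRSA166 vs MRSA367: 15
The largest is 15, between MRSA166 and MRSA367.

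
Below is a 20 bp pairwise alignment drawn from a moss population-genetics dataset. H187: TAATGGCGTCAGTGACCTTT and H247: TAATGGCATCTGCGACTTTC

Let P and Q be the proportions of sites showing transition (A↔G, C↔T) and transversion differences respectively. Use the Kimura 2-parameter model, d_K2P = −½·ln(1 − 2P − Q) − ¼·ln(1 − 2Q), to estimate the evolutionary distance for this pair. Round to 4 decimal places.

0.3253

Mismatches occur at site 8 (G/A, transition), site 11 (A/T, transversion), site 13 (T/C, transition), site 17 (C/T, transition), site 20 (T/C, transition).
Of the 5 differences, 4 transitions and 1 transversion over 20 sites: P = 4/20 = 0.200000, Q = 1/20 = 0.050000.
d = −0.5·ln(0.550000) − 0.25·ln(0.900000) = −0.5·(-0.597837) − 0.25·(-0.105361) = 0.3253.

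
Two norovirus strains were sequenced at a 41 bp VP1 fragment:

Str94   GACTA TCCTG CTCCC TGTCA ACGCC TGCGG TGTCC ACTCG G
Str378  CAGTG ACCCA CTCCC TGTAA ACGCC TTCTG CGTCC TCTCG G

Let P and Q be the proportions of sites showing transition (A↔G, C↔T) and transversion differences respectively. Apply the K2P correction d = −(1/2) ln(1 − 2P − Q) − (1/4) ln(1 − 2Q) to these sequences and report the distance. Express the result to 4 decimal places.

0.3322

Mismatches occur at site 1 (G→C, transversion), site 3 (C→G, transversion), site 5 (A→G, transition), site 6 (T→A, transversion), site 9 (T→C, transition), site 10 (G→A, transition), site 19 (C→A, transversion), site 27 (G→T, transversion), site 29 (G→T, transversion), site 31 (T→C, transition), site 36 (A→T, transversion).
Of the 11 differences, 4 transitions and 7 transversions over 41 sites: P = 4/41 = 0.097561, Q = 7/41 = 0.170732.
d = −0.5·ln(0.634146) − 0.25·ln(0.658536) = −0.5·(-0.455476) − 0.25·(-0.417736) = 0.3322.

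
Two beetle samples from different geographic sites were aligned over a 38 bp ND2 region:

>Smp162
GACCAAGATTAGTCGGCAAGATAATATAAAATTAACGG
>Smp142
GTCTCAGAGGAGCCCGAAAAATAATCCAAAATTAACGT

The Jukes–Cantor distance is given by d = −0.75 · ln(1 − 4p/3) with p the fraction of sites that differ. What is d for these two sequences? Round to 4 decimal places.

Differing sites — 2:A/T; 4:C/T; 5:A/C; 9:T/G; 10:T/G; 13:T/C; 15:G/C; 17:C/A; 20:G/A; 26:A/C; 27:T/C; 38:G/T.
p = 12/38 = 0.315789.
d = −0.75 · ln(1 − (4/3)·0.315789) = −0.75 · ln(0.578948) = −0.75 · (-0.546543) = 0.4099.

0.4099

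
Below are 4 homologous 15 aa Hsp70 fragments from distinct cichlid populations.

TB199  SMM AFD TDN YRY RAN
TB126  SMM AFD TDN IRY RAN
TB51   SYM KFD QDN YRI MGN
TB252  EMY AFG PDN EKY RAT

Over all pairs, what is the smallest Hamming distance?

1

Pairwise Hamming distances:
  TB199 vs TB126: 1
  TB199 vs TB51: 6
  TB199 vs TB252: 7
  TB126 vs TB51: 7
  TB126 vs TB252: 7
  TB51 vs TB252: 12
The smallest is 1, between TB199 and TB126.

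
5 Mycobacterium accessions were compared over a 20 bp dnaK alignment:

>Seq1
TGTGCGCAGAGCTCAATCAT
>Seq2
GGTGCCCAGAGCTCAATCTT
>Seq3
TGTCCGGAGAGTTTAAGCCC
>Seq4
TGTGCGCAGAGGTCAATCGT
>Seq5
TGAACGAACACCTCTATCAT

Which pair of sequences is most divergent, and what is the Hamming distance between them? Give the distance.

Pairwise Hamming distances:
  Seq1 vs Seq2: 3
  Seq1 vs Seq3: 7
  Seq1 vs Seq4: 2
  Seq1 vs Seq5: 6
  Seq2 vs Seq3: 9
  Seq2 vs Seq4: 4
  Seq2 vs Seq5: 9
  Seq3 vs Seq4: 7
  Seq3 vs Seq5: 11
  Seq4 vs Seq5: 8
The largest is 11, between Seq3 and Seq5.

11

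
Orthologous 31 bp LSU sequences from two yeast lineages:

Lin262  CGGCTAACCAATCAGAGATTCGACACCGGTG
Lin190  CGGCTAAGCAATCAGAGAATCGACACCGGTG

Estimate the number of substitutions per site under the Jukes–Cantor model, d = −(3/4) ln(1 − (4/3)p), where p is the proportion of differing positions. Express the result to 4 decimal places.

0.0675

Differing sites — 8:C/G; 19:T/A.
p = 2/31 = 0.064516.
d = −0.75 · ln(1 − (4/3)·0.064516) = −0.75 · ln(0.913979) = −0.75 · (-0.089948) = 0.0675.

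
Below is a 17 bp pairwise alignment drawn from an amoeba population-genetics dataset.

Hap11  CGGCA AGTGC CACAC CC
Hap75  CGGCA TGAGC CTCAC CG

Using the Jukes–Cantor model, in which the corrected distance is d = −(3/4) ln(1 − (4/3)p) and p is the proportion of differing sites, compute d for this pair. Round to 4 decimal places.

Differing sites — 6:A/T; 8:T/A; 12:A/T; 17:C/G.
p = 4/17 = 0.235294.
d = −0.75 · ln(1 − (4/3)·0.235294) = −0.75 · ln(0.686275) = −0.75 · (-0.376477) = 0.2824.

0.2824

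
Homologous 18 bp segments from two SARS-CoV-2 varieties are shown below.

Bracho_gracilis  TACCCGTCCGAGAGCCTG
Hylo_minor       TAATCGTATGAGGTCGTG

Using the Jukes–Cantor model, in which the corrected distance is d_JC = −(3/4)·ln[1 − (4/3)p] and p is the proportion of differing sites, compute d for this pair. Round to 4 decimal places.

0.5482

Mismatches occur at site 3 (C↔A), site 4 (C↔T), site 8 (C↔A), site 9 (C↔T), site 13 (A↔G), site 14 (G↔T), site 16 (C↔G).
p = 7/18 = 0.388889.
d = −0.75 · ln(1 − (4/3)·0.388889) = −0.75 · ln(0.481481) = −0.75 · (-0.730889) = 0.5482.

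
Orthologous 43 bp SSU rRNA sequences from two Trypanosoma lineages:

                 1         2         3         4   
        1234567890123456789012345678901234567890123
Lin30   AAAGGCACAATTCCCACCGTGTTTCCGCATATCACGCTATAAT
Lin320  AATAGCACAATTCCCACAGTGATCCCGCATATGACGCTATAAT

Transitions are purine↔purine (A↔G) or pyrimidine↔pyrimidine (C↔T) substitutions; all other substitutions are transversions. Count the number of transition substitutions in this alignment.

2

Differing sites — 3:A/T (Tv); 4:G/A (Ti); 18:C/A (Tv); 22:T/A (Tv); 24:T/C (Ti); 33:C/G (Tv).
Of the 6 differences, 2 transitions and 4 transversions, so the answer is 2.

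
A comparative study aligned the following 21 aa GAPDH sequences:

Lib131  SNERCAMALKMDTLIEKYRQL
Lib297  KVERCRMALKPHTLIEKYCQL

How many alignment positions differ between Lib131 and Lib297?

6

Mismatches occur at site 1 (S/K), site 2 (N/V), site 6 (A/R), site 11 (M/P), site 12 (D/H), site 19 (R/C).
That gives 6 mismatches out of 21 aligned sites, so the Hamming distance is 6.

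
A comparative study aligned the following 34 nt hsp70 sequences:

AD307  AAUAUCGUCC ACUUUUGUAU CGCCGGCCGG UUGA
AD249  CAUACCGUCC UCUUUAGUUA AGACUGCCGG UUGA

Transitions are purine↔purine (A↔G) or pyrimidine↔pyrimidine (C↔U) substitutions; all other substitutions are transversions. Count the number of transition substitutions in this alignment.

1

Differing sites — 1:A/C (Tv); 5:U/C (Ti); 11:A/U (Tv); 16:U/A (Tv); 19:A/U (Tv); 20:U/A (Tv); 21:C/A (Tv); 23:C/A (Tv); 25:G/U (Tv).
Of the 9 differences, 1 transition and 8 transversions, so the answer is 1.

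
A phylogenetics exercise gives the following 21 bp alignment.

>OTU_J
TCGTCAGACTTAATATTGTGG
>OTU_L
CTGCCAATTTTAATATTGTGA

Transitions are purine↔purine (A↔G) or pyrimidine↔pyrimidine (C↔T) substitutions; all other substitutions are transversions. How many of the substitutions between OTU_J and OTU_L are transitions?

The sequences differ at positions 1 (T/C, transition), 2 (C/T, transition), 4 (T/C, transition), 7 (G/A, transition), 8 (A/T, transversion), 9 (C/T, transition), 21 (G/A, transition).
Of the 7 differences, 6 transitions and 1 transversion, so the answer is 6.

6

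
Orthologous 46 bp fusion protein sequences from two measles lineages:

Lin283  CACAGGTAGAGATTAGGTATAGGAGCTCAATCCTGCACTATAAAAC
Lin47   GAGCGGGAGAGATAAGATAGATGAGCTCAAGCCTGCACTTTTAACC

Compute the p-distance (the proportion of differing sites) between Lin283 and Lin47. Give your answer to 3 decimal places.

The sequences differ at positions 1 (C/G), 3 (C/G), 4 (A/C), 7 (T/G), 14 (T/A), 17 (G/A), 20 (T/G), 22 (G/T), 31 (T/G), 40 (A/T), 42 (A/T), 45 (A/C).
There are 12 differences over 46 sites, so p = 12/46 = 0.261.

0.261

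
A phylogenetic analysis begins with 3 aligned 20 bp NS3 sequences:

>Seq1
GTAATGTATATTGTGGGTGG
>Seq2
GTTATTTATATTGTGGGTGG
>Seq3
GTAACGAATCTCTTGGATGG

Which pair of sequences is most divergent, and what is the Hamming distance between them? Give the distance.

Pairwise Hamming distances:
  Seq1 vs Seq2: 2
  Seq1 vs Seq3: 6
  Seq2 vs Seq3: 8
The largest is 8, between Seq2 and Seq3.

8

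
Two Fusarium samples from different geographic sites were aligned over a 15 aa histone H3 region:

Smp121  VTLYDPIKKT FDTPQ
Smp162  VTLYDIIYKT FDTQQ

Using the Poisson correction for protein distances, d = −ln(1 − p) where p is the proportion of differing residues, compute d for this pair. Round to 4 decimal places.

Differing sites — 6:P/I; 8:K/Y; 14:P/Q.
p = 3/15 = 0.200000.
d = −ln(1 − 0.200000) = −ln(0.800000) = 0.2231.

0.2231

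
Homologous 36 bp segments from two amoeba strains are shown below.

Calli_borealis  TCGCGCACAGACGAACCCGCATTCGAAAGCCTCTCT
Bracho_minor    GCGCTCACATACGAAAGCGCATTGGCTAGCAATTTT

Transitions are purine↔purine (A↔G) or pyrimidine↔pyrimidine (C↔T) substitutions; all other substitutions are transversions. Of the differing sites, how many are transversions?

Differing sites — 1:T/G (Tv); 5:G/T (Tv); 10:G/T (Tv); 16:C/A (Tv); 17:C/G (Tv); 24:C/G (Tv); 26:A/C (Tv); 27:A/T (Tv); 31:C/A (Tv); 32:T/A (Tv); 33:C/T (Ti); 35:C/T (Ti).
Of the 12 differences, 2 transitions and 10 transversions, so the answer is 10.

10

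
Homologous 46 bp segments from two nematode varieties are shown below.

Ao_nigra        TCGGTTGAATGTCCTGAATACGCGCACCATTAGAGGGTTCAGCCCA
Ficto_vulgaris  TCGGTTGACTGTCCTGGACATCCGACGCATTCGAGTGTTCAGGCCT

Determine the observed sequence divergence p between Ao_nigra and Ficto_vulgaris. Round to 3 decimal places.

Mismatches occur at site 9 (A/C), site 17 (A/G), site 19 (T/C), site 21 (C/T), site 22 (G/C), site 25 (C/A), site 26 (A/C), site 27 (C/G), site 32 (A/C), site 36 (G/T), site 43 (C/G), site 46 (A/T).
There are 12 differences over 46 sites, so p = 12/46 = 0.261.

0.261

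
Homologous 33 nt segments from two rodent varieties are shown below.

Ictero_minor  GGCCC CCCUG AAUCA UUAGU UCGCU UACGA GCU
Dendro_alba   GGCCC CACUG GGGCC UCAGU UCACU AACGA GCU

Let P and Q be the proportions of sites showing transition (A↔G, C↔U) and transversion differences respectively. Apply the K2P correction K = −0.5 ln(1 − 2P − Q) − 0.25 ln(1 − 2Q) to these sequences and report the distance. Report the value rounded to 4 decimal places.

0.2954

Mismatches occur at site 7 (C/A, transversion), site 11 (A/G, transition), site 12 (A/G, transition), site 13 (U/G, transversion), site 15 (A/C, transversion), site 17 (U/C, transition), site 23 (G/A, transition), site 26 (U/A, transversion).
Of the 8 differences, 4 transitions and 4 transversions over 33 sites: P = 4/33 = 0.121212, Q = 4/33 = 0.121212.
d = −0.5·ln(0.636364) − 0.25·ln(0.757576) = −0.5·(-0.451985) − 0.25·(-0.277631) = 0.2954.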